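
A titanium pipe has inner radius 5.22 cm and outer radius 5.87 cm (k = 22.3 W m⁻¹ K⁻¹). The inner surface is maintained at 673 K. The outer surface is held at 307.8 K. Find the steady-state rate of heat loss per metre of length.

Q' = 2πk·ΔT/ln(r₂/r₁) = 2π × 22.3 × 365.2 / ln(0.0587/0.0522) = 4.36×10^5 W/m

Q' = 436 kW/m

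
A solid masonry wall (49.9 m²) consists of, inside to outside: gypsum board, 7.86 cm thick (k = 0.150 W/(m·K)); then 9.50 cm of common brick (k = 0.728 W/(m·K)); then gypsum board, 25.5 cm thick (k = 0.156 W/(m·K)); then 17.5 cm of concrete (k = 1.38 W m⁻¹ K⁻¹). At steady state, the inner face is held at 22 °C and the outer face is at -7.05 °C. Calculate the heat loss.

Treat each layer as a resistance in series:
  R_gypsum board = L/(kA) = 0.0786/(0.150·49.9) = 0.01050 K/W
  R_common brick = L/(kA) = 0.0950/(0.728·49.9) = 0.002615 K/W
  R_gypsum board = L/(kA) = 0.255/(0.156·49.9) = 0.03276 K/W
  R_concrete = L/(kA) = 0.175/(1.38·49.9) = 0.002541 K/W
ΣR = 0.01050 + 0.002615 + 0.03276 + 0.002541 = 0.04842 K/W
Q = ΔT/ΣR = (22 °C − -7.05 °C)/0.04842 = 600 W

Q = 600 W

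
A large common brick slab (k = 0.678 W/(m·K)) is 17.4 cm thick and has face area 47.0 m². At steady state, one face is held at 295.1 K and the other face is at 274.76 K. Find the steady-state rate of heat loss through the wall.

Q = kA·ΔT/L = 0.678 × 47.0 × |295.1 K − 274.76 K| / 0.174 = 3730 W

Q = 3.73 kW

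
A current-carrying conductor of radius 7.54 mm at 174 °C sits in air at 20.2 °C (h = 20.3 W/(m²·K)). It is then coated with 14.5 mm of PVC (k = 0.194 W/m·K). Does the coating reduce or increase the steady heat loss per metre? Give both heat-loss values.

Critical radius for a cylinder: r_cr = k/h = 0.00956 m = 0.956 cm.
Outer radius after coating: r₂ = 0.00754 + 0.0145 = 0.02204 m.
r₁ < r_cr < r₂: heat loss rises to a maximum at r_cr then falls. Whether the coating helps depends on whether Q(r₂) has dropped back below Q(r₁).
Bare: R = 1/(2πr₁h) = 1.040 m·K/W; Q = 153.8/1.040 = 148 W/m.
Coated: R = R_cond + R_conv = 1.236 m·K/W; Q = 153.8/1.236 = 124 W/m.

reduces: 148 → 124 W/m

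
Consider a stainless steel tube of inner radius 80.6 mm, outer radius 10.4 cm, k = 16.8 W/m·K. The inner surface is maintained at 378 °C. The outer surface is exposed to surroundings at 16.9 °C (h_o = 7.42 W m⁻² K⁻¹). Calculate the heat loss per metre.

Q' = 1730 W/m

Resistance network (inner→outer):
  R'_stainless steel = ln(0.104/0.0806)/(2πk) = 0.2549/(2π·16.8) = 0.002415 m·K/W
  R'_conv,out = 1/(2πr h) = 1/(2π·0.104·7.42) = 0.2062 m·K/W
ΣR = 0.002415 + 0.2062 = 0.2086 m·K/W
Q' = ΔT/ΣR = (378 °C − 16.9 °C)/0.2086 = 1730 W/m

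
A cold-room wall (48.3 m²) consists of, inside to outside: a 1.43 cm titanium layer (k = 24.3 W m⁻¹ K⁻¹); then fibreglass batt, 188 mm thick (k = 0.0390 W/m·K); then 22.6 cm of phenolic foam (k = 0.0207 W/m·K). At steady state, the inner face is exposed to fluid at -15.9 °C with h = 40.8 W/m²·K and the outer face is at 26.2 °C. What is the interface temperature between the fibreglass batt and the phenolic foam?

T = -2.96 °C

Series thermal resistances, inner to outer:
  R_conv,in = 1/(hA) = 1/(40.8·48.3) = 5.074×10^-4 K/W
  R_titanium = L/(kA) = 0.0143/(24.3·48.3) = 1.218×10^-5 K/W
  R_fibreglass batt = L/(kA) = 0.188/(0.0390·48.3) = 0.09980 K/W
  R_phenolic foam = L/(kA) = 0.226/(0.0207·48.3) = 0.2260 K/W
ΣR = 5.074×10^-4 + 1.218×10^-5 + 0.09980 + 0.2260 = 0.3263 K/W
Q = ΔT/ΣR = (-15.9 °C − 26.2 °C)/0.3263 = -129.0 W
From the inner boundary to the fibreglass batt/phenolic foam interface, ΣR_partial = 0.1003 K/W.
T_interface = T_in − Q·ΣR_partial = -15.9 °C − (-129.0)(0.1003) = -2.96 °C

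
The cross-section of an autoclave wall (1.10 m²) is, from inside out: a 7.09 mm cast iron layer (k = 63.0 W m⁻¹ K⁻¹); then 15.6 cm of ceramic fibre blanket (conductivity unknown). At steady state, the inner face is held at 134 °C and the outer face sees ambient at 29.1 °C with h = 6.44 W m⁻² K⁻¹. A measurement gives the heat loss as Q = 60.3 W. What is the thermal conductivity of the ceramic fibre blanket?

k = 0.0887 W/m·K

ΣR = ΔT/Q = |134 − 29.1|/60.3 = 1.740 K/W
Known resistances:
  R_cast iron = L/(kA) = 0.00709/(63.0·1.10) = 1.023×10^-4 K/W
  R_conv,out = 1/(hA) = 1/(6.44·1.10) = 0.1412 K/W
R_ceramic fibre blanket = ΣR − ΣR_known = 1.740 − 0.1413 = 1.599 K/W
L/(kA) = 1.599 ⇒ k = 0.156/(1.599·1.10) = 0.0887 W/m·K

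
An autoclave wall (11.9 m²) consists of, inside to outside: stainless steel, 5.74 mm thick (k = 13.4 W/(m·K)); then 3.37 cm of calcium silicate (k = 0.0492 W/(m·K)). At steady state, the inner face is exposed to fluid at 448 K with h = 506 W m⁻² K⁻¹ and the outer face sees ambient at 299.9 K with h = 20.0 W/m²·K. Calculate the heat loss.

Q = 2390 W

Treat each layer as a resistance in series:
  R_conv,in = 1/(hA) = 1/(506·11.9) = 1.661×10^-4 K/W
  R_stainless steel = L/(kA) = 0.00574/(13.4·11.9) = 3.600×10^-5 K/W
  R_calcium silicate = L/(kA) = 0.0337/(0.0492·11.9) = 0.05756 K/W
  R_conv,out = 1/(hA) = 1/(20.0·11.9) = 0.004202 K/W
ΣR = 1.661×10^-4 + 3.600×10^-5 + 0.05756 + 0.004202 = 0.06196 K/W
Q = ΔT/ΣR = (448 K − 299.9 K)/0.06196 = 2390 W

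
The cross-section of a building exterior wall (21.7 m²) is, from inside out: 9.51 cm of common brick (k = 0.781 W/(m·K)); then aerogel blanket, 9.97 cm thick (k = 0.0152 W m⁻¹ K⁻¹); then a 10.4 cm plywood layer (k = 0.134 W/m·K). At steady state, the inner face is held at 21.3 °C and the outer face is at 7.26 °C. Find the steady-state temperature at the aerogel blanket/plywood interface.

T = 8.72 °C

Resistance network (inner→outer):
  R_common brick = L/(kA) = 0.0951/(0.781·21.7) = 0.005611 K/W
  R_aerogel blanket = L/(kA) = 0.0997/(0.0152·21.7) = 0.3023 K/W
  R_plywood = L/(kA) = 0.104/(0.134·21.7) = 0.03577 K/W
ΣR = 0.005611 + 0.3023 + 0.03577 = 0.3437 K/W
Q = ΔT/ΣR = (21.3 °C − 7.26 °C)/0.3437 = 40.85 W
From the inner boundary to the aerogel blanket/plywood interface, ΣR_partial = 0.3079 K/W.
T_interface = T_in − Q·ΣR_partial = 21.3 °C − (40.85)(0.3079) = 8.72 °C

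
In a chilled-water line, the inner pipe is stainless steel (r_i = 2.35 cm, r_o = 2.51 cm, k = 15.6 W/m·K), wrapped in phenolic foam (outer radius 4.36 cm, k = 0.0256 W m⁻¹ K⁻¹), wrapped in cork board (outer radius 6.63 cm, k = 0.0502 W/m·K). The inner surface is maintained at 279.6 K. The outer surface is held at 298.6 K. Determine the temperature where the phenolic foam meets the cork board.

T = 293.3 K

Series thermal resistances, inner to outer:
  R'_stainless steel = ln(0.0251/0.0235)/(2πk) = 0.06587/(2π·15.6) = 6.720×10^-4 m·K/W
  R'_phenolic foam = ln(0.0436/0.0251)/(2πk) = 0.5522/(2π·0.0256) = 3.433 m·K/W
  R'_cork board = ln(0.0663/0.0436)/(2πk) = 0.4191/(2π·0.0502) = 1.329 m·K/W
ΣR = 6.720×10^-4 + 3.433 + 1.329 = 4.763 m·K/W
Q' = ΔT/ΣR = (279.6 K − 298.6 K)/4.763 = -3.989 W/m
From the inner boundary to the phenolic foam/cork board interface, ΣR_partial = 3.434 m·K/W.
T_interface = T_in − Q'·ΣR_partial = 279.6 K − (-3.989)(3.434) = 293.3 K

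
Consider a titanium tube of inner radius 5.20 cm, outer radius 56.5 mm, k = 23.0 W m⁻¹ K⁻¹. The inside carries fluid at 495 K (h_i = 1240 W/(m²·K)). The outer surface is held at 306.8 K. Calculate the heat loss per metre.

Q' = 61.9 kW/m

Series thermal resistances, inner to outer:
  R'_conv,in = 1/(2πr h) = 1/(2π·0.0520·1240) = 0.002468 m·K/W
  R'_titanium = ln(0.0565/0.0520)/(2πk) = 0.08300/(2π·23.0) = 5.743×10^-4 m·K/W
ΣR = 0.002468 + 5.743×10^-4 = 0.003042 m·K/W
Q' = ΔT/ΣR = (495 K − 306.8 K)/0.003042 = 61900 W/m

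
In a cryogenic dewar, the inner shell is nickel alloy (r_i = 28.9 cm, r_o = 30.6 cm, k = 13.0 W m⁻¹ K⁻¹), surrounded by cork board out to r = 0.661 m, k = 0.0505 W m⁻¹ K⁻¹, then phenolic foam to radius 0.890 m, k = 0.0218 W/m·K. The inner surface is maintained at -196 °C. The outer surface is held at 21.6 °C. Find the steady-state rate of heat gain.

Q = 52.0 W

Series thermal resistances, inner to outer:
  R_nickel alloy = (1/0.289 − 1/0.306)/(4πk) = 0.1922/(4π·13.0) = 0.001177 K/W
  R_cork board = (1/0.306 − 1/0.661)/(4πk) = 1.755/(4π·0.0505) = 2.766 K/W
  R_phenolic foam = (1/0.661 − 1/0.890)/(4πk) = 0.3893/(4π·0.0218) = 1.421 K/W
ΣR = 0.001177 + 2.766 + 1.421 = 4.188 K/W
Q = ΔT/ΣR = (-196 °C − 21.6 °C)/4.188 = -52.0 W
(Negative Q ⇒ heat flows inward; heat gain = 52.0 W.)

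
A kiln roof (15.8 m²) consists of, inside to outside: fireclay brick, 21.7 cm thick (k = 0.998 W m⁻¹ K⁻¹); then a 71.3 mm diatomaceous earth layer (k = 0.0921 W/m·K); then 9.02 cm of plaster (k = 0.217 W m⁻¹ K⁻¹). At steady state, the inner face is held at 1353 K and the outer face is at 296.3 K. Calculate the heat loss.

Q = 11.9 kW

Treat each layer as a resistance in series:
  R_fireclay brick = L/(kA) = 0.217/(0.998·15.8) = 0.01376 K/W
  R_diatomaceous earth = L/(kA) = 0.0713/(0.0921·15.8) = 0.04900 K/W
  R_plaster = L/(kA) = 0.0902/(0.217·15.8) = 0.02631 K/W
ΣR = 0.01376 + 0.04900 + 0.02631 = 0.08907 K/W
Q = ΔT/ΣR = (1353 K − 296.3 K)/0.08907 = 11900 W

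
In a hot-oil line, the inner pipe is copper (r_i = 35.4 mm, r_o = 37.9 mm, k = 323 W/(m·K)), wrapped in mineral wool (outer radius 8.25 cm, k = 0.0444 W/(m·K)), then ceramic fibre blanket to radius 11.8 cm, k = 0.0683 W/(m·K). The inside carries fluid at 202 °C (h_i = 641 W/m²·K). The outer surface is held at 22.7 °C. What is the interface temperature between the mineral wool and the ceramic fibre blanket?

Resistance network (inner→outer):
  R'_conv,in = 1/(2πr h) = 1/(2π·0.0354·641) = 0.007014 m·K/W
  R'_copper = ln(0.0379/0.0354)/(2πk) = 0.06824/(2π·323) = 3.362×10^-5 m·K/W
  R'_mineral wool = ln(0.0825/0.0379)/(2πk) = 0.7778/(2π·0.0444) = 2.788 m·K/W
  R'_ceramic fibre blanket = ln(0.118/0.0825)/(2πk) = 0.3579/(2π·0.0683) = 0.8340 m·K/W
ΣR = 0.007014 + 3.362×10^-5 + 2.788 + 0.8340 = 3.629 m·K/W
Q' = ΔT/ΣR = (202 °C − 22.7 °C)/3.629 = 49.41 W/m
From the inner boundary to the mineral wool/ceramic fibre blanket interface, ΣR_partial = 2.795 m·K/W.
T_interface = T_in − Q'·ΣR_partial = 202 °C − (49.41)(2.795) = 63.9 °C

T = 63.9 °C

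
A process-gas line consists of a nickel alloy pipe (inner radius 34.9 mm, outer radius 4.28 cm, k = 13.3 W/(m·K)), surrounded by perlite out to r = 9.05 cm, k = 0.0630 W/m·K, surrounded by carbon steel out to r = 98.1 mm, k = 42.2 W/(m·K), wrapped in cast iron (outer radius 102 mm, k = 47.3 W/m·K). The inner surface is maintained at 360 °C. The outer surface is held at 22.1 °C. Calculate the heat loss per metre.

Resistance network (inner→outer):
  R'_nickel alloy = ln(0.0428/0.0349)/(2πk) = 0.2041/(2π·13.3) = 0.002442 m·K/W
  R'_perlite = ln(0.0905/0.0428)/(2πk) = 0.7488/(2π·0.0630) = 1.892 m·K/W
  R'_carbon steel = ln(0.0981/0.0905)/(2πk) = 0.08064/(2π·42.2) = 3.041×10^-4 m·K/W
  R'_cast iron = ln(0.102/0.0981)/(2πk) = 0.03899/(2π·47.3) = 1.312×10^-4 m·K/W
ΣR = 0.002442 + 1.892 + 3.041×10^-4 + 1.312×10^-4 = 1.895 m·K/W
Q' = ΔT/ΣR = (360 °C − 22.1 °C)/1.895 = 178 W/m

Q' = 178 W/m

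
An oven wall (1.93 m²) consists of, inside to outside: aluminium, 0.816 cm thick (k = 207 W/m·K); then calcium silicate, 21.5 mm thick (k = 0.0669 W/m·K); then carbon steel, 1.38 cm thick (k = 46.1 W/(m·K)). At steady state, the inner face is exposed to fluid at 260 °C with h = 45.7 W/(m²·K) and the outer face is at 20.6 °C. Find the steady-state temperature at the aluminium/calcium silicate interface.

T = 245 °C

Series thermal resistances, inner to outer:
  R_conv,in = 1/(hA) = 1/(45.7·1.93) = 0.01134 K/W
  R_aluminium = L/(kA) = 0.00816/(207·1.93) = 2.043×10^-5 K/W
  R_calcium silicate = L/(kA) = 0.0215/(0.0669·1.93) = 0.1665 K/W
  R_carbon steel = L/(kA) = 0.0138/(46.1·1.93) = 1.551×10^-4 K/W
ΣR = 0.01134 + 2.043×10^-5 + 0.1665 + 1.551×10^-4 = 0.1780 K/W
Q = ΔT/ΣR = (260 °C − 20.6 °C)/0.1780 = 1345 W
From the inner boundary to the aluminium/calcium silicate interface, ΣR_partial = 0.01136 K/W.
T_interface = T_in − Q·ΣR_partial = 260 °C − (1345)(0.01136) = 245 °C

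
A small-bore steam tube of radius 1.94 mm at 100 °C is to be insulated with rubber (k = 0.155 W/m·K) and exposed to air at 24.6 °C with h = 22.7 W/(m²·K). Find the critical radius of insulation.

r_cr = 0.683 cm

For a cylinder, r_cr = k_ins/h = 0.155/22.7 = 0.00683 m = 0.683 cm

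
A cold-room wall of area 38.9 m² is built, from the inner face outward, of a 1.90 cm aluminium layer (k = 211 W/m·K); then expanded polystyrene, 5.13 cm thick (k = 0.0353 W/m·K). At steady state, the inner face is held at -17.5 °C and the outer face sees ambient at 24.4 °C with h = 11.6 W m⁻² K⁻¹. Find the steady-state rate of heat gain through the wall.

Q = 1060 W

Series thermal resistances, inner to outer:
  R_aluminium = L/(kA) = 0.0190/(211·38.9) = 2.315×10^-6 K/W
  R_expanded polystyrene = L/(kA) = 0.0513/(0.0353·38.9) = 0.03736 K/W
  R_conv,out = 1/(hA) = 1/(11.6·38.9) = 0.002216 K/W
ΣR = 2.315×10^-6 + 0.03736 + 0.002216 = 0.03958 K/W
Q = ΔT/ΣR = (-17.5 °C − 24.4 °C)/0.03958 = -1060 W
(Negative Q ⇒ heat flows inward; heat gain = 1060 W.)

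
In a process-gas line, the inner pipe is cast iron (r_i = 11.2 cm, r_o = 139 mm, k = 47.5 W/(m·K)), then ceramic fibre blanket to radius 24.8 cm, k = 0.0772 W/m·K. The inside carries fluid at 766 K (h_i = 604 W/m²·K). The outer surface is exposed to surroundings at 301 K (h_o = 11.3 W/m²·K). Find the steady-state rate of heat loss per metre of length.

Q' = 371 W/m

Treat each layer as a resistance in series:
  R'_conv,in = 1/(2πr h) = 1/(2π·0.112·604) = 0.002353 m·K/W
  R'_cast iron = ln(0.139/0.112)/(2πk) = 0.2160/(2π·47.5) = 7.237×10^-4 m·K/W
  R'_ceramic fibre blanket = ln(0.248/0.139)/(2πk) = 0.5790/(2π·0.0772) = 1.194 m·K/W
  R'_conv,out = 1/(2πr h) = 1/(2π·0.248·11.3) = 0.05679 m·K/W
ΣR = 0.002353 + 7.237×10^-4 + 1.194 + 0.05679 = 1.254 m·K/W
Q' = ΔT/ΣR = (766 K − 301 K)/1.254 = 371 W/m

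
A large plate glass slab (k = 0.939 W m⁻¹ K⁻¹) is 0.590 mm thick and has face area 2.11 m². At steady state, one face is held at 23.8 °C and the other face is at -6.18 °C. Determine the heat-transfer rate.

Q = 101 kW

Q = kA·ΔT/L = 0.939 × 2.11 × |23.8 °C − -6.18 °C| / 5.90×10^-4 = 1.01×10^5 W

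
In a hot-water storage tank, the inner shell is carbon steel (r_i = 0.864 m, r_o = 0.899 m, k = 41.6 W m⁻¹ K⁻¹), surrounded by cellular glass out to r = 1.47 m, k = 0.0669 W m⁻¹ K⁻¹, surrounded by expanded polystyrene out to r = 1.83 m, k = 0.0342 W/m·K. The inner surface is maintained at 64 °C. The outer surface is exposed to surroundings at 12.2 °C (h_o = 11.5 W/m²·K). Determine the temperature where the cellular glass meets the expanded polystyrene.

T = 31.8 °C

Series thermal resistances, inner to outer:
  R_carbon steel = (1/0.864 − 1/0.899)/(4πk) = 0.04506/(4π·41.6) = 8.620×10^-5 K/W
  R_cellular glass = (1/0.899 − 1/1.47)/(4πk) = 0.4321/(4π·0.0669) = 0.5140 K/W
  R_expanded polystyrene = (1/1.47 − 1/1.83)/(4πk) = 0.1338/(4π·0.0342) = 0.3114 K/W
  R_conv,out = 1/(4πr²h) = 1/(4π·1.83²·11.5) = 0.002066 K/W
ΣR = 8.620×10^-5 + 0.5140 + 0.3114 + 0.002066 = 0.8276 K/W
Q = ΔT/ΣR = (64 °C − 12.2 °C)/0.8276 = 62.59 W
From the inner boundary to the cellular glass/expanded polystyrene interface, ΣR_partial = 0.5141 K/W.
T_interface = T_in − Q·ΣR_partial = 64 °C − (62.59)(0.5141) = 31.8 °C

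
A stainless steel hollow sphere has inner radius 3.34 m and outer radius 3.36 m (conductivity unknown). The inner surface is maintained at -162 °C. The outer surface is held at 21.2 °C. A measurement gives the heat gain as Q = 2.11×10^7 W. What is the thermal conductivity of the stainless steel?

ΣR = ΔT/Q = |-162 − 21.2|/2.11×10^7 = 8.682×10^-6 K/W
(1/r₁−1/r₂)/(4πk) = 8.682×10^-6 ⇒ k = 0.001782/(4π·8.682×10^-6) = 16.3 W/m·K

k = 16.3 W/m·K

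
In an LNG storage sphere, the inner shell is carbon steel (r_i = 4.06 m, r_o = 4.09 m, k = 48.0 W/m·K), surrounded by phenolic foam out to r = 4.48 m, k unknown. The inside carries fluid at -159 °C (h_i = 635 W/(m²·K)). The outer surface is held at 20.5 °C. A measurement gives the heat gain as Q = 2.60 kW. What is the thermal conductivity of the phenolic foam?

k = 0.0245 W/m·K

ΣR = ΔT/Q = |-159 − 20.5|/2600 = 0.06904 K/W
Known resistances:
  R_conv,in = 1/(4πr²h) = 1/(4π·4.06²·635) = 7.603×10^-6 K/W
  R_carbon steel = (1/4.06 − 1/4.09)/(4πk) = 0.001807/(4π·48.0) = 2.995×10^-6 K/W
R_phenolic foam = ΣR − ΣR_known = 0.06904 − 1.060×10^-5 = 0.06903 K/W
(1/r₁−1/r₂)/(4πk) = 0.06903 ⇒ k = 0.02128/(4π·0.06903) = 0.0245 W/m·K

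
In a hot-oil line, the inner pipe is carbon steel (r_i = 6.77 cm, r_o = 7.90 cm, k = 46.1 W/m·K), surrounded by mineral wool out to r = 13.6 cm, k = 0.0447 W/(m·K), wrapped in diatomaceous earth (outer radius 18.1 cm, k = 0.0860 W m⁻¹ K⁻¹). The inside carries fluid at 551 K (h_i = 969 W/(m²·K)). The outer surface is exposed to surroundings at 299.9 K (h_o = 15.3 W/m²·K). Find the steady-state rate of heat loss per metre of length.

Treat each layer as a resistance in series:
  R'_conv,in = 1/(2πr h) = 1/(2π·0.0677·969) = 0.002426 m·K/W
  R'_carbon steel = ln(0.0790/0.0677)/(2πk) = 0.1544/(2π·46.1) = 5.329×10^-4 m·K/W
  R'_mineral wool = ln(0.136/0.0790)/(2πk) = 0.5432/(2π·0.0447) = 1.934 m·K/W
  R'_diatomaceous earth = ln(0.181/0.136)/(2πk) = 0.2858/(2π·0.0860) = 0.5290 m·K/W
  R'_conv,out = 1/(2πr h) = 1/(2π·0.181·15.3) = 0.05747 m·K/W
ΣR = 0.002426 + 5.329×10^-4 + 1.934 + 0.5290 + 0.05747 = 2.523 m·K/W
Q' = ΔT/ΣR = (551 K − 299.9 K)/2.523 = 99.5 W/m

Q' = 99.5 W/m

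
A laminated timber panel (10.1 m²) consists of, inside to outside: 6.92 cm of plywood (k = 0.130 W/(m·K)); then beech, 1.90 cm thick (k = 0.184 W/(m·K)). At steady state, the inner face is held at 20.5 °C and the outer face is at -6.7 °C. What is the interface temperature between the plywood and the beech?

T = -2.28 °C

Resistance network (inner→outer):
  R_plywood = L/(kA) = 0.0692/(0.130·10.1) = 0.05270 K/W
  R_beech = L/(kA) = 0.0190/(0.184·10.1) = 0.01022 K/W
ΣR = 0.05270 + 0.01022 = 0.06292 K/W
Q = ΔT/ΣR = (20.5 °C − -6.7 °C)/0.06292 = 432.3 W
From the inner boundary to the plywood/beech interface, ΣR_partial = 0.05270 K/W.
T_interface = T_in − Q·ΣR_partial = 20.5 °C − (432.3)(0.05270) = -2.28 °C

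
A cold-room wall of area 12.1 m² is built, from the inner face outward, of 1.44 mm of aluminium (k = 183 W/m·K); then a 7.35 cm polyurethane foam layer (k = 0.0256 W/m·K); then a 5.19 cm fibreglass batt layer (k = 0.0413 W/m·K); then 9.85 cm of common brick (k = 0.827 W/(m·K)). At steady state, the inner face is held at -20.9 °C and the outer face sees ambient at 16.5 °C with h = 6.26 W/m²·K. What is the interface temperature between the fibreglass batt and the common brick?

T = 14.1 °C

Series thermal resistances, inner to outer:
  R_aluminium = L/(kA) = 0.00144/(183·12.1) = 6.503×10^-7 K/W
  R_polyurethane foam = L/(kA) = 0.0735/(0.0256·12.1) = 0.2373 K/W
  R_fibreglass batt = L/(kA) = 0.0519/(0.0413·12.1) = 0.1039 K/W
  R_common brick = L/(kA) = 0.0985/(0.827·12.1) = 0.009843 K/W
  R_conv,out = 1/(hA) = 1/(6.26·12.1) = 0.01320 K/W
ΣR = 6.503×10^-7 + 0.2373 + 0.1039 + 0.009843 + 0.01320 = 0.3642 K/W
Q = ΔT/ΣR = (-20.9 °C − 16.5 °C)/0.3642 = -102.7 W
From the inner boundary to the fibreglass batt/common brick interface, ΣR_partial = 0.3412 K/W.
T_interface = T_in − Q·ΣR_partial = -20.9 °C − (-102.7)(0.3412) = 14.1 °C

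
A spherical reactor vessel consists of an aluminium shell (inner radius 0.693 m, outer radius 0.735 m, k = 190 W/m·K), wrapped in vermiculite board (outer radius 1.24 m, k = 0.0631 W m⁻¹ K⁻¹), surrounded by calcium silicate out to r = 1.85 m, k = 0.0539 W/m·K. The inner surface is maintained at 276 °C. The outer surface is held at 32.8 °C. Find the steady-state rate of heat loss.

Series thermal resistances, inner to outer:
  R_aluminium = (1/0.693 − 1/0.735)/(4πk) = 0.08246/(4π·190) = 3.454×10^-5 K/W
  R_vermiculite board = (1/0.735 − 1/1.24)/(4πk) = 0.5541/(4π·0.0631) = 0.6988 K/W
  R_calcium silicate = (1/1.24 − 1/1.85)/(4πk) = 0.2659/(4π·0.0539) = 0.3926 K/W
ΣR = 3.454×10^-5 + 0.6988 + 0.3926 = 1.091 K/W
Q = ΔT/ΣR = (276 °C − 32.8 °C)/1.091 = 223 W

Q = 223 W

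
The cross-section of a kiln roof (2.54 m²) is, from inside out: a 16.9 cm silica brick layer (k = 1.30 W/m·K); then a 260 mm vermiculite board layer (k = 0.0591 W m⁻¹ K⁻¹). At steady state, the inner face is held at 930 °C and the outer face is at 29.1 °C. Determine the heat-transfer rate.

Series thermal resistances, inner to outer:
  R_silica brick = L/(kA) = 0.169/(1.30·2.54) = 0.05118 K/W
  R_vermiculite board = L/(kA) = 0.260/(0.0591·2.54) = 1.732 K/W
ΣR = 0.05118 + 1.732 = 1.783 K/W
Q = ΔT/ΣR = (930 °C − 29.1 °C)/1.783 = 505 W

Q = 505 W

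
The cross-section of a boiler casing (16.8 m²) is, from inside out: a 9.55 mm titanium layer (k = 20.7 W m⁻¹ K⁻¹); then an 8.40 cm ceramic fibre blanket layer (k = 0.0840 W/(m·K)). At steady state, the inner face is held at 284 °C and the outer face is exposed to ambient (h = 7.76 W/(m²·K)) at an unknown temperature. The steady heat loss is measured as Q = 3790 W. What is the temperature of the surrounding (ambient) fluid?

T_out = 29.2 °C

Series resistances:
  R_titanium = L/(kA) = 0.00955/(20.7·16.8) = 2.746×10^-5 K/W
  R_ceramic fibre blanket = L/(kA) = 0.0840/(0.0840·16.8) = 0.05952 K/W
  R_conv,out = 1/(hA) = 1/(7.76·16.8) = 0.007671 K/W
ΣR = 0.06722 K/W
ΔT = Q·ΣR = 3790 × 0.06722 = 254.8 K
Heat flows outward, so T_out = T_in − ΔT = 284 − 254.8 = 29.2 °C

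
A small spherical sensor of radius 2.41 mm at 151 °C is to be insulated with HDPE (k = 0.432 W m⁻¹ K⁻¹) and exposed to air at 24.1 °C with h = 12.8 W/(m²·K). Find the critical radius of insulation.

For a sphere, r_cr = 2k_ins/h = 2·0.432/12.8 = 0.0675 m = 6.75 cm

r_cr = 6.75 cm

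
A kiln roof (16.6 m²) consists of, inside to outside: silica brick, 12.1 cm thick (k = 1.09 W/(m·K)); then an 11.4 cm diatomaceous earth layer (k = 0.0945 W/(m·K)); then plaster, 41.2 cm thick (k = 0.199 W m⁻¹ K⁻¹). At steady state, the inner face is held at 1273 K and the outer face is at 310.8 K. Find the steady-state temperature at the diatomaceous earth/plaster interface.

Series thermal resistances, inner to outer:
  R_silica brick = L/(kA) = 0.121/(1.09·16.6) = 0.006687 K/W
  R_diatomaceous earth = L/(kA) = 0.114/(0.0945·16.6) = 0.07267 K/W
  R_plaster = L/(kA) = 0.412/(0.199·16.6) = 0.1247 K/W
ΣR = 0.006687 + 0.07267 + 0.1247 = 0.2041 K/W
Q = ΔT/ΣR = (1273 K − 310.8 K)/0.2041 = 4714 W
From the inner boundary to the diatomaceous earth/plaster interface, ΣR_partial = 0.07936 K/W.
T_interface = T_in − Q·ΣR_partial = 1273 K − (4714)(0.07936) = 899 K

T = 899 K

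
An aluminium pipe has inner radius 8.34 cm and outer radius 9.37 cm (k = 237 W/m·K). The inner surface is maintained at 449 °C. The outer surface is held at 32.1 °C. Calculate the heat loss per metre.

Q' = 5.33×10^6 W/m

Q' = 2πk·ΔT/ln(r₂/r₁) = 2π × 237 × 416.9 / ln(0.0937/0.0834) = 5.33×10^6 W/m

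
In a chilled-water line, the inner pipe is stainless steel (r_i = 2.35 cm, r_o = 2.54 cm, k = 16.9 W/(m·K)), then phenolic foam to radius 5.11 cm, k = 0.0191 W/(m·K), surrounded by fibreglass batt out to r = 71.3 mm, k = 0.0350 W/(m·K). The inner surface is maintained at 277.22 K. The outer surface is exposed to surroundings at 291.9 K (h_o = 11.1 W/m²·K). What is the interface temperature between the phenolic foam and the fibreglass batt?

T = 288.6 K

Treat each layer as a resistance in series:
  R'_stainless steel = ln(0.0254/0.0235)/(2πk) = 0.07775/(2π·16.9) = 7.322×10^-4 m·K/W
  R'_phenolic foam = ln(0.0511/0.0254)/(2πk) = 0.6990/(2π·0.0191) = 5.825 m·K/W
  R'_fibreglass batt = ln(0.0713/0.0511)/(2πk) = 0.3331/(2π·0.0350) = 1.515 m·K/W
  R'_conv,out = 1/(2πr h) = 1/(2π·0.0713·11.1) = 0.2011 m·K/W
ΣR = 7.322×10^-4 + 5.825 + 1.515 + 0.2011 = 7.542 m·K/W
Q' = ΔT/ΣR = (277.22 K − 291.9 K)/7.542 = -1.946 W/m
From the inner boundary to the phenolic foam/fibreglass batt interface, ΣR_partial = 5.826 m·K/W.
T_interface = T_in − Q'·ΣR_partial = 277.22 K − (-1.946)(5.826) = 288.6 K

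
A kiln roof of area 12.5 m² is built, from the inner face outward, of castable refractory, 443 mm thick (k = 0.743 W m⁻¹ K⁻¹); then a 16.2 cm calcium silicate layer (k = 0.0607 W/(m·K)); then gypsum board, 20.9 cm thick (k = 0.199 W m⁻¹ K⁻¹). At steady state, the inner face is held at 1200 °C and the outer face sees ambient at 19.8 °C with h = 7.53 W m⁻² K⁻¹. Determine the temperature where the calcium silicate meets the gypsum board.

T = 334 °C

Treat each layer as a resistance in series:
  R_castable refractory = L/(kA) = 0.443/(0.743·12.5) = 0.04770 K/W
  R_calcium silicate = L/(kA) = 0.162/(0.0607·12.5) = 0.2135 K/W
  R_gypsum board = L/(kA) = 0.209/(0.199·12.5) = 0.08402 K/W
  R_conv,out = 1/(hA) = 1/(7.53·12.5) = 0.01062 K/W
ΣR = 0.04770 + 0.2135 + 0.08402 + 0.01062 = 0.3558 K/W
Q = ΔT/ΣR = (1200 °C − 19.8 °C)/0.3558 = 3317 W
From the inner boundary to the calcium silicate/gypsum board interface, ΣR_partial = 0.2612 K/W.
T_interface = T_in − Q·ΣR_partial = 1200 °C − (3317)(0.2612) = 334 °C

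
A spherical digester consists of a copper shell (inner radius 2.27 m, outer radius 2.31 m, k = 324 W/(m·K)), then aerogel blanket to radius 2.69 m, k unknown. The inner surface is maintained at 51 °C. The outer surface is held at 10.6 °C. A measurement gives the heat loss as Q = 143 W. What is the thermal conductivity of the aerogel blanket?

k = 0.0172 W/m·K

ΣR = ΔT/Q = |51 − 10.6|/143 = 0.2825 K/W
Known resistances:
  R_copper = (1/2.27 − 1/2.31)/(4πk) = 0.007628/(4π·324) = 1.874×10^-6 K/W
R_aerogel blanket = ΣR − ΣR_known = 0.2825 − 1.874×10^-6 = 0.2825 K/W
(1/r₁−1/r₂)/(4πk) = 0.2825 ⇒ k = 0.06115/(4π·0.2825) = 0.0172 W/m·K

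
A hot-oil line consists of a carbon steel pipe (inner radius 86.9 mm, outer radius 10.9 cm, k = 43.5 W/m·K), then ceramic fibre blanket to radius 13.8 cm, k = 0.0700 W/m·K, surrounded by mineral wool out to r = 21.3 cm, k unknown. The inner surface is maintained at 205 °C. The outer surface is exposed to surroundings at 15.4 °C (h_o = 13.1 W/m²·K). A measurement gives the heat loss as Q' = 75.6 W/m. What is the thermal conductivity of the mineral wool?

ΣR = ΔT/Q' = |205 − 15.4|/75.6 = 2.508 m·K/W
Known resistances:
  R'_carbon steel = ln(0.109/0.0869)/(2πk) = 0.2266/(2π·43.5) = 8.290×10^-4 m·K/W
  R'_ceramic fibre blanket = ln(0.138/0.109)/(2πk) = 0.2359/(2π·0.0700) = 0.5364 m·K/W
  R'_conv,out = 1/(2πr h) = 1/(2π·0.213·13.1) = 0.05704 m·K/W
R_mineral wool = ΣR − ΣR_known = 2.508 − 0.5943 = 1.914 m·K/W
ln(r₂/r₁)/(2πk) = 1.914 ⇒ k = 0.4340/(2π·1.914) = 0.0361 W/m·K

k = 0.0361 W/m·K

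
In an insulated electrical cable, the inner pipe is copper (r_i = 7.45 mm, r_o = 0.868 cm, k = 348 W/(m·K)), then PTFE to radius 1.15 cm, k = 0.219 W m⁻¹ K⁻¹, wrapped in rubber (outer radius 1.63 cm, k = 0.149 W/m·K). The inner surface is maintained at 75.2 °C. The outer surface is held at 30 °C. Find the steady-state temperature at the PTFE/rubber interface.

Resistance network (inner→outer):
  R'_copper = ln(0.00868/0.00745)/(2πk) = 0.1528/(2π·348) = 6.989×10^-5 m·K/W
  R'_PTFE = ln(0.0115/0.00868)/(2πk) = 0.2813/(2π·0.219) = 0.2044 m·K/W
  R'_rubber = ln(0.0163/0.0115)/(2πk) = 0.3488/(2π·0.149) = 0.3726 m·K/W
ΣR = 6.989×10^-5 + 0.2044 + 0.3726 = 0.5771 m·K/W
Q' = ΔT/ΣR = (75.2 °C − 30 °C)/0.5771 = 78.32 W/m
From the inner boundary to the PTFE/rubber interface, ΣR_partial = 0.2045 m·K/W.
T_interface = T_in − Q'·ΣR_partial = 75.2 °C − (78.32)(0.2045) = 59.2 °C

T = 59.2 °C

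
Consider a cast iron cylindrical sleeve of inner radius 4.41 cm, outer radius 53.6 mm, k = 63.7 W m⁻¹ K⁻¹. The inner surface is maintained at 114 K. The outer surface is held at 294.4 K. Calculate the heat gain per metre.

Q' = 2πk·ΔT/ln(r₂/r₁) = 2π × 63.7 × 180.4 / ln(0.0536/0.0441) = 3.70×10^5 W/m

Q' = 370 kW/m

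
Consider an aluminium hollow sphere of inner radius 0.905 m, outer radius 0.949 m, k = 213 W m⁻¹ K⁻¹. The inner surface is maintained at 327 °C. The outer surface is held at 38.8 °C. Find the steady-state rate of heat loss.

Q = 1.51×10^7 W

Q = 4πk·ΔT/(1/r₁ − 1/r₂) = 4π × 213 × 288.2 / (1/0.905 − 1/0.949) = 1.51×10^7 W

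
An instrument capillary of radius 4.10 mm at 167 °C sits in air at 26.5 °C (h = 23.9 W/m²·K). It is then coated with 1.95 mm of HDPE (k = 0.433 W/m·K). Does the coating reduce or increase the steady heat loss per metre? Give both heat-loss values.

increases: 86.5 → 113 W/m

Critical radius for a cylinder: r_cr = k/h = 0.0181 m = 1.81 cm.
Outer radius after coating: r₂ = 0.00410 + 0.00195 = 0.00605 m.
Since r₁ < r_cr and r₂ ≤ r_cr, the coating moves toward the maximum at r_cr — heat loss rises.
Bare: R = 1/(2πr₁h) = 1.624 m·K/W; Q = 140.5/1.624 = 86.5 W/m.
Coated: R = R_cond + R_conv = 1.244 m·K/W; Q = 140.5/1.244 = 113 W/m.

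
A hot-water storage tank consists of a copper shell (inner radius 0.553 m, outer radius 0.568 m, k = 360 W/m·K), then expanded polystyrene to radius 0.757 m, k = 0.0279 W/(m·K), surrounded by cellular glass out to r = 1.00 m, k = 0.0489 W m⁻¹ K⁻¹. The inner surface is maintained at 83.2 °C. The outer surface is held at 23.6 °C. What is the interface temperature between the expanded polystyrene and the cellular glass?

Treat each layer as a resistance in series:
  R_copper = (1/0.553 − 1/0.568)/(4πk) = 0.04775/(4π·360) = 1.056×10^-5 K/W
  R_expanded polystyrene = (1/0.568 − 1/0.757)/(4πk) = 0.4396/(4π·0.0279) = 1.254 K/W
  R_cellular glass = (1/0.757 − 1/1.00)/(4πk) = 0.3210/(4π·0.0489) = 0.5224 K/W
ΣR = 1.056×10^-5 + 1.254 + 0.5224 = 1.776 K/W
Q = ΔT/ΣR = (83.2 °C − 23.6 °C)/1.776 = 33.56 W
From the inner boundary to the expanded polystyrene/cellular glass interface, ΣR_partial = 1.254 K/W.
T_interface = T_in − Q·ΣR_partial = 83.2 °C − (33.56)(1.254) = 41.1 °C

T = 41.1 °C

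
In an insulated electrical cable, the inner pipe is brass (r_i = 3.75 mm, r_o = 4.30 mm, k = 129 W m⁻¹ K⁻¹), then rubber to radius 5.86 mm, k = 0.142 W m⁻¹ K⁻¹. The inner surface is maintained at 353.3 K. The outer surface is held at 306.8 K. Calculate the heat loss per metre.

Q' = 134 W/m

Series thermal resistances, inner to outer:
  R'_brass = ln(0.00430/0.00375)/(2πk) = 0.1369/(2π·129) = 1.689×10^-4 m·K/W
  R'_rubber = ln(0.00586/0.00430)/(2πk) = 0.3095/(2π·0.142) = 0.3469 m·K/W
ΣR = 1.689×10^-4 + 0.3469 = 0.3471 m·K/W
Q' = ΔT/ΣR = (353.3 K − 306.8 K)/0.3471 = 134 W/m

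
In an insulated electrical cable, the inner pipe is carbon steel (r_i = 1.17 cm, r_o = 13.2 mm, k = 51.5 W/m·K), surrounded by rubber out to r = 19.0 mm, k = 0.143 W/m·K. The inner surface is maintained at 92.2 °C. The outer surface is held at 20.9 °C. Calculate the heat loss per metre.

Treat each layer as a resistance in series:
  R'_carbon steel = ln(0.0132/0.0117)/(2πk) = 0.1206/(2π·51.5) = 3.728×10^-4 m·K/W
  R'_rubber = ln(0.0190/0.0132)/(2πk) = 0.3642/(2π·0.143) = 0.4054 m·K/W
ΣR = 3.728×10^-4 + 0.4054 = 0.4058 m·K/W
Q' = ΔT/ΣR = (92.2 °C − 20.9 °C)/0.4058 = 176 W/m

Q' = 176 W/m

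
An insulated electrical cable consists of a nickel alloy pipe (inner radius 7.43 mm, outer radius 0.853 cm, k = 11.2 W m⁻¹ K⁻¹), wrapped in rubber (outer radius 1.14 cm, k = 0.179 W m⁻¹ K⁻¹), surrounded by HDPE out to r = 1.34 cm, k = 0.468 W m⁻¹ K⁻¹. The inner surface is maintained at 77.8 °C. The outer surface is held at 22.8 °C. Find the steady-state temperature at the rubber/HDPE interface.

T = 32.4 °C

Series thermal resistances, inner to outer:
  R'_nickel alloy = ln(0.00853/0.00743)/(2πk) = 0.1381/(2π·11.2) = 0.001962 m·K/W
  R'_rubber = ln(0.0114/0.00853)/(2πk) = 0.2900/(2π·0.179) = 0.2579 m·K/W
  R'_HDPE = ln(0.0134/0.0114)/(2πk) = 0.1616/(2π·0.468) = 0.05497 m·K/W
ΣR = 0.001962 + 0.2579 + 0.05497 = 0.3148 m·K/W
Q' = ΔT/ΣR = (77.8 °C − 22.8 °C)/0.3148 = 174.7 W/m
From the inner boundary to the rubber/HDPE interface, ΣR_partial = 0.2599 m·K/W.
T_interface = T_in − Q'·ΣR_partial = 77.8 °C − (174.7)(0.2599) = 32.4 °C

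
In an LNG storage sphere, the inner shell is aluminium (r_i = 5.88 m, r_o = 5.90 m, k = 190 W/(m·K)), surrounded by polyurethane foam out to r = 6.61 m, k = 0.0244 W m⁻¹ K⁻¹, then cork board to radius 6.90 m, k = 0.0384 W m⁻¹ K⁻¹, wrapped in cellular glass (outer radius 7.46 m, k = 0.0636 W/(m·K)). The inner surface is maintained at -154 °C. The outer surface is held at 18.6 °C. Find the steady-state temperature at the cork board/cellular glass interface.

T = -8.7 °C

Treat each layer as a resistance in series:
  R_aluminium = (1/5.88 − 1/5.90)/(4πk) = 5.765×10^-4/(4π·190) = 2.415×10^-7 K/W
  R_polyurethane foam = (1/5.90 − 1/6.61)/(4πk) = 0.01821/(4π·0.0244) = 0.05938 K/W
  R_cork board = (1/6.61 − 1/6.90)/(4πk) = 0.006358/(4π·0.0384) = 0.01318 K/W
  R_cellular glass = (1/6.90 − 1/7.46)/(4πk) = 0.01088/(4π·0.0636) = 0.01361 K/W
ΣR = 2.415×10^-7 + 0.05938 + 0.01318 + 0.01361 = 0.08617 K/W
Q = ΔT/ΣR = (-154 °C − 18.6 °C)/0.08617 = -2003 W
From the inner boundary to the cork board/cellular glass interface, ΣR_partial = 0.07256 K/W.
T_interface = T_in − Q·ΣR_partial = -154 °C − (-2003)(0.07256) = -8.7 °C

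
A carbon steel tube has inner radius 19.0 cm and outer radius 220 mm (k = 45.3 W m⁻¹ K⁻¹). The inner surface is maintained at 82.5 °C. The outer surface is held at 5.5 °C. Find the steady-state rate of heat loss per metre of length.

Q' = 2πk·ΔT/ln(r₂/r₁) = 2π × 45.3 × 77 / ln(0.220/0.190) = 1.49×10^5 W/m

Q' = 149 kW/m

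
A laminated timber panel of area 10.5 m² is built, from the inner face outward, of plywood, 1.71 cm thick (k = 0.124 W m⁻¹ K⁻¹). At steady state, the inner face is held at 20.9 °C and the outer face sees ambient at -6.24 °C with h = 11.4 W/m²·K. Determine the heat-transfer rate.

Series thermal resistances, inner to outer:
  R_plywood = L/(kA) = 0.0171/(0.124·10.5) = 0.01313 K/W
  R_conv,out = 1/(hA) = 1/(11.4·10.5) = 0.008354 K/W
ΣR = 0.01313 + 0.008354 = 0.02148 K/W
Q = ΔT/ΣR = (20.9 °C − -6.24 °C)/0.02148 = 1260 W

Q = 1260 W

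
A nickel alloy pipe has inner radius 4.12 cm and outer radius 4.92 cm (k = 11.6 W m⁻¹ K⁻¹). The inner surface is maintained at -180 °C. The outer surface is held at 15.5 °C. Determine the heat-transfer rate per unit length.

Q' = 2πk·ΔT/ln(r₂/r₁) = 2π × 11.6 × 195.5 / ln(0.0492/0.0412) = 80300 W/m

Q' = 80300 W/m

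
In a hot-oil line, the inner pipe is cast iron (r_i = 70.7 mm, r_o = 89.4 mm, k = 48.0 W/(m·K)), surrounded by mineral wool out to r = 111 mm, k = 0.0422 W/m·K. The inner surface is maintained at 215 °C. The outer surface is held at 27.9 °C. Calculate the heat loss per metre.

Q' = 229 W/m

Treat each layer as a resistance in series:
  R'_cast iron = ln(0.0894/0.0707)/(2πk) = 0.2347/(2π·48.0) = 7.781×10^-4 m·K/W
  R'_mineral wool = ln(0.111/0.0894)/(2πk) = 0.2164/(2π·0.0422) = 0.8162 m·K/W
ΣR = 7.781×10^-4 + 0.8162 = 0.8170 m·K/W
Q' = ΔT/ΣR = (215 °C − 27.9 °C)/0.8170 = 229 W/m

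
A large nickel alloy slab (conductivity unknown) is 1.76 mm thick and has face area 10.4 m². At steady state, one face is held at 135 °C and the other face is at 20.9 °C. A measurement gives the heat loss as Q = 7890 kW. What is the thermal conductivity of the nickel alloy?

ΣR = ΔT/Q = |135 − 20.9|/7.89×10^6 = 1.446×10^-5 K/W
L/(kA) = 1.446×10^-5 ⇒ k = 0.00176/(1.446×10^-5·10.4) = 11.7 W/m·K

k = 11.7 W/m·K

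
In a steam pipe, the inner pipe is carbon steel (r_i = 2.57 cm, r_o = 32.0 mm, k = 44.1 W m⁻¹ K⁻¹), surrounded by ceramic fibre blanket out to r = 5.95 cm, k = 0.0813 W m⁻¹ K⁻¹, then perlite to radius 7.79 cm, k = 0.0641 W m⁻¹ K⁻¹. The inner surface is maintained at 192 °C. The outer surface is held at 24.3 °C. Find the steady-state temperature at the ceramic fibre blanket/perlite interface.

T = 83.9 °C

Treat each layer as a resistance in series:
  R'_carbon steel = ln(0.0320/0.0257)/(2πk) = 0.2192/(2π·44.1) = 7.912×10^-4 m·K/W
  R'_ceramic fibre blanket = ln(0.0595/0.0320)/(2πk) = 0.6202/(2π·0.0813) = 1.214 m·K/W
  R'_perlite = ln(0.0779/0.0595)/(2πk) = 0.2694/(2π·0.0641) = 0.6690 m·K/W
ΣR = 7.912×10^-4 + 1.214 + 0.6690 = 1.884 m·K/W
Q' = ΔT/ΣR = (192 °C − 24.3 °C)/1.884 = 89.01 W/m
From the inner boundary to the ceramic fibre blanket/perlite interface, ΣR_partial = 1.215 m·K/W.
T_interface = T_in − Q'·ΣR_partial = 192 °C − (89.01)(1.215) = 83.9 °C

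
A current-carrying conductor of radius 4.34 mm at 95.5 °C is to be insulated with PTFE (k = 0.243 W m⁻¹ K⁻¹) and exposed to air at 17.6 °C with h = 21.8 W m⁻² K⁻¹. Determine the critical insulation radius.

r_cr = 1.11 cm

For a cylinder, r_cr = k_ins/h = 0.243/21.8 = 0.0111 m = 1.11 cm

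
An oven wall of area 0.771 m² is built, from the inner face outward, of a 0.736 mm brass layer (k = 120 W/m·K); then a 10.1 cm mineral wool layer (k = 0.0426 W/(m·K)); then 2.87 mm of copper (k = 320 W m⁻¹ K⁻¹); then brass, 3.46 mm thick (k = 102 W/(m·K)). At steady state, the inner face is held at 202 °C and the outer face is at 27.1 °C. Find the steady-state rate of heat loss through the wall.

Q = 56.9 W

Resistance network (inner→outer):
  R_brass = L/(kA) = 7.36×10^-4/(120·0.771) = 7.955×10^-6 K/W
  R_mineral wool = L/(kA) = 0.101/(0.0426·0.771) = 3.075 K/W
  R_copper = L/(kA) = 0.00287/(320·0.771) = 1.163×10^-5 K/W
  R_brass = L/(kA) = 0.00346/(102·0.771) = 4.400×10^-5 K/W
ΣR = 7.955×10^-6 + 3.075 + 1.163×10^-5 + 4.400×10^-5 = 3.075 K/W
Q = ΔT/ΣR = (202 °C − 27.1 °C)/3.075 = 56.9 W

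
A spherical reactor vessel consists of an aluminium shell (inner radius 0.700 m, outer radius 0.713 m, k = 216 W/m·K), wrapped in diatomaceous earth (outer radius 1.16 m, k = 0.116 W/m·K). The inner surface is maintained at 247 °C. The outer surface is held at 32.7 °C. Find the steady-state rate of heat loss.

Q = 578 W

Resistance network (inner→outer):
  R_aluminium = (1/0.700 − 1/0.713)/(4πk) = 0.02605/(4π·216) = 9.596×10^-6 K/W
  R_diatomaceous earth = (1/0.713 − 1/1.16)/(4πk) = 0.5405/(4π·0.116) = 0.3708 K/W
ΣR = 9.596×10^-6 + 0.3708 = 0.3708 K/W
Q = ΔT/ΣR = (247 °C − 32.7 °C)/0.3708 = 578 W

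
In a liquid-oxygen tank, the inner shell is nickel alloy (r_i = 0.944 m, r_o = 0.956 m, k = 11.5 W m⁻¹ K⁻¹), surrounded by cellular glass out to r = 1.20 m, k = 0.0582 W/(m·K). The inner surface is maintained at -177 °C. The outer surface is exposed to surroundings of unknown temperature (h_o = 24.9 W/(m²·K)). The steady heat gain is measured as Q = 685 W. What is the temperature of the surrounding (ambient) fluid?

T_out = 23.8 °C

Series resistances:
  R_nickel alloy = (1/0.944 − 1/0.956)/(4πk) = 0.01330/(4π·11.5) = 9.201×10^-5 K/W
  R_cellular glass = (1/0.956 − 1/1.20)/(4πk) = 0.2127/(4π·0.0582) = 0.2908 K/W
  R_conv,out = 1/(4πr²h) = 1/(4π·1.20²·24.9) = 0.002219 K/W
ΣR = 0.2931 K/W
ΔT = Q·ΣR = 685 × 0.2931 = 200.8 K
Heat flows inward, so T_out = T_in + ΔT = -177 + 200.8 = 23.8 °C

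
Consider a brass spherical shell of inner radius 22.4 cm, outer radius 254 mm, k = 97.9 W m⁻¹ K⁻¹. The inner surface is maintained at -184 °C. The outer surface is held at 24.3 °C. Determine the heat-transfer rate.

Q = 4.86×10^5 W

Q = 4πk·ΔT/(1/r₁ − 1/r₂) = 4π × 97.9 × 208.3 / (1/0.224 − 1/0.254) = 4.86×10^5 W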